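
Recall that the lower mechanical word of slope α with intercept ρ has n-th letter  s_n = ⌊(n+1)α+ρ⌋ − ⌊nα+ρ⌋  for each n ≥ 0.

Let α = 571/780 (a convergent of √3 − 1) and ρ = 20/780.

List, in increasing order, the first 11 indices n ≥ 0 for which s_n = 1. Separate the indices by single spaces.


n=0: ⌊591/780⌋−⌊20/780⌋ = 0−0 = 0
n=1: ⌊1162/780⌋−⌊591/780⌋ = 1−0 = 1  ← one
n=2: ⌊1733/780⌋−⌊1162/780⌋ = 2−1 = 1  ← one
n=3: ⌊2304/780⌋−⌊1733/780⌋ = 2−2 = 0
n=4: ⌊2875/780⌋−⌊2304/780⌋ = 3−2 = 1  ← one
n=5: ⌊3446/780⌋−⌊2875/780⌋ = 4−3 = 1  ← one
n=6: ⌊4017/780⌋−⌊3446/780⌋ = 5−4 = 1  ← one
n=7: ⌊4588/780⌋−⌊4017/780⌋ = 5−5 = 0
n=8: ⌊5159/780⌋−⌊4588/780⌋ = 6−5 = 1  ← one
n=9: ⌊5730/780⌋−⌊5159/780⌋ = 7−6 = 1  ← one
n=10: ⌊6301/780⌋−⌊5730/780⌋ = 8−7 = 1  ← one
n=11: ⌊6872/780⌋−⌊6301/780⌋ = 8−8 = 0
n=12: ⌊7443/780⌋−⌊6872/780⌋ = 9−8 = 1  ← one
n=13: ⌊8014/780⌋−⌊7443/780⌋ = 10−9 = 1  ← one
n=14: ⌊8585/780⌋−⌊8014/780⌋ = 11−10 = 1  ← one
positions of the first 11 ones: 1 2 4 5 6 8 9 10 12 13 14

1 2 4 5 6 8 9 10 12 13 14


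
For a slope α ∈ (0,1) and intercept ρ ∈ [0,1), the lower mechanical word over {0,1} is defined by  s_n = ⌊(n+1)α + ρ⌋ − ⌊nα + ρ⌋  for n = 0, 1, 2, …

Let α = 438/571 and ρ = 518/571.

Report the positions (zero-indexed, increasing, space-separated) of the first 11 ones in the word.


0 1 2 4 5 6 7 9 10 11 13

n=0: ⌊956/571⌋−⌊518/571⌋ = 1−0 = 1  ← one
n=1: ⌊1394/571⌋−⌊956/571⌋ = 2−1 = 1  ← one
n=2: ⌊1832/571⌋−⌊1394/571⌋ = 3−2 = 1  ← one
n=3: ⌊2270/571⌋−⌊1832/571⌋ = 3−3 = 0
n=4: ⌊2708/571⌋−⌊2270/571⌋ = 4−3 = 1  ← one
n=5: ⌊3146/571⌋−⌊2708/571⌋ = 5−4 = 1  ← one
n=6: ⌊3584/571⌋−⌊3146/571⌋ = 6−5 = 1  ← one
n=7: ⌊4022/571⌋−⌊3584/571⌋ = 7−6 = 1  ← one
n=8: ⌊4460/571⌋−⌊4022/571⌋ = 7−7 = 0
n=9: ⌊4898/571⌋−⌊4460/571⌋ = 8−7 = 1  ← one
n=10: ⌊5336/571⌋−⌊4898/571⌋ = 9−8 = 1  ← one
n=11: ⌊5774/571⌋−⌊5336/571⌋ = 10−9 = 1  ← one
n=12: ⌊6212/571⌋−⌊5774/571⌋ = 10−10 = 0
n=13: ⌊6650/571⌋−⌊6212/571⌋ = 11−10 = 1  ← one
positions of the first 11 ones: 0 1 2 4 5 6 7 9 10 11 13


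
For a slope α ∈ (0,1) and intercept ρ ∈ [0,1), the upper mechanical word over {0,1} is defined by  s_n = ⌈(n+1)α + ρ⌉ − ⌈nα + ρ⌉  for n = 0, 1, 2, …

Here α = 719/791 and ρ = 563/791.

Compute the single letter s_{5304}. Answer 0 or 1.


1

(n+1)α + ρ = (5305·719 + 563) / 791 = 3814858/791
nα + ρ     = (5304·719 + 563) / 791 = 3814139/791
⌈3814858/791⌉ = 4823,  ⌈3814139/791⌉ = 4822
s_{5304} = 4823 − 4822 = 1


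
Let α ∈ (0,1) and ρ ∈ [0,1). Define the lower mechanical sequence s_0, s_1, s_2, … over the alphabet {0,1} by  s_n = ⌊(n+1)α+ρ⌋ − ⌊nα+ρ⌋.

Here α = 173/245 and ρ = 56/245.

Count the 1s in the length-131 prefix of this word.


#1s = Σ_{n=0}^{130} s_n = Σ_{n=0}^{130} (⌊(n+1)α+ρ⌋ − ⌊nα+ρ⌋)
the sum telescopes: every ⌊nα+ρ⌋ with 0 < n < 131 appears once with + and once with −, leaving ⌊131α+ρ⌋ − ⌊0·α+ρ⌋
131α + ρ = (131·173 + 56) / 245 = 22719/245
ρ = 56/245
⌊22719/245⌋ = 92,  ⌊56/245⌋ = 0
#1s = 92 − 0 = 92

92


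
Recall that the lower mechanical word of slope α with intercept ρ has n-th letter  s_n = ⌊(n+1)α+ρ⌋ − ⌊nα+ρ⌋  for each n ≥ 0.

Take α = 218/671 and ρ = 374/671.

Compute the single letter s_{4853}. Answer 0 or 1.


0

(n+1)α + ρ = (4854·218 + 374) / 671 = 1058546/671
nα + ρ     = (4853·218 + 374) / 671 = 1058328/671
⌊1058546/671⌋ = 1577,  ⌊1058328/671⌋ = 1577
s_{4853} = 1577 − 1577 = 0


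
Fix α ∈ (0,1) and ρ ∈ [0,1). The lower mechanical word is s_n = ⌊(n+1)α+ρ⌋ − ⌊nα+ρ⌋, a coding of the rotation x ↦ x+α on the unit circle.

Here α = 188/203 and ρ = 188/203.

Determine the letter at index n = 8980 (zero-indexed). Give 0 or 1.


1

(n+1)α + ρ = (8981·188 + 188) / 203 = 1688616/203
nα + ρ     = (8980·188 + 188) / 203 = 1688428/203
⌊1688616/203⌋ = 8318,  ⌊1688428/203⌋ = 8317
s_{8980} = 8318 − 8317 = 1


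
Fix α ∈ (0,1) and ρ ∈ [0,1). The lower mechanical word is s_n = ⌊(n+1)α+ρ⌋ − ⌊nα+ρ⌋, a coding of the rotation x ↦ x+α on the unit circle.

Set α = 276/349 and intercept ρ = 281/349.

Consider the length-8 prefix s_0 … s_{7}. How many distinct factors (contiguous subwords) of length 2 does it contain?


t_n = ⌊(n·276+281)/349⌋ for n = 0 … 8:
  n=0…8: ⌊281/349⌋=0 ⌊557/349⌋=1 ⌊833/349⌋=2 ⌊1109/349⌋=3 ⌊1385/349⌋=3 ⌊1661/349⌋=4 ⌊1937/349⌋=5 ⌊2213/349⌋=6 ⌊2489/349⌋=7
s_n = t_(n+1) − t_n for n = 0 … 7 gives
prefix = 11101111
slide a length-2 window over [0..1] … [6..7] (7 windows); first occurrence of each distinct factor:
  [  0..  1] 11
  [  2..  3] 10
  [  3..  4] 01
  (the other 4 windows repeat one of these)
distinct factors: {01, 10, 11}
count = 3  (Sturmian bound for length 2 is 3)

3


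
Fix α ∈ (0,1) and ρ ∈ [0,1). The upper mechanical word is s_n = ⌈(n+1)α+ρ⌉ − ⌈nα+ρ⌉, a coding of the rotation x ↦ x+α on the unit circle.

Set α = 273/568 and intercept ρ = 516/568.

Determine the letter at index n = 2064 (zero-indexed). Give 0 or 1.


(n+1)α + ρ = (2065·273 + 516) / 568 = 564261/568
nα + ρ     = (2064·273 + 516) / 568 = 563988/568
⌈564261/568⌉ = 994,  ⌈563988/568⌉ = 993
s_{2064} = 994 − 993 = 1

1


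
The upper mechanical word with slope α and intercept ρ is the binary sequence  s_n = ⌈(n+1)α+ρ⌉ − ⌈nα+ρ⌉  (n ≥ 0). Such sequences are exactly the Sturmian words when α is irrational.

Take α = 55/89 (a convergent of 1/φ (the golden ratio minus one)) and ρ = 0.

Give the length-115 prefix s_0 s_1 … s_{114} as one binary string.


1101101011011010110101101101011011010110101101101011010110110101101101011010110110101101011011010110110101101011011

n=0: ⌈(1·55)/89⌉ − ⌈(0·55)/89⌉ = ⌈55/89⌉ − ⌈0/89⌉ = 1 − 0 = 1
n=1: ⌈(2·55)/89⌉ − ⌈(1·55)/89⌉ = ⌈110/89⌉ − ⌈55/89⌉ = 2 − 1 = 1
n=2: ⌈(3·55)/89⌉ − ⌈(2·55)/89⌉ = ⌈165/89⌉ − ⌈110/89⌉ = 2 − 2 = 0
n=3: ⌈(4·55)/89⌉ − ⌈(3·55)/89⌉ = ⌈220/89⌉ − ⌈165/89⌉ = 3 − 2 = 1
n=4: ⌈(5·55)/89⌉ − ⌈(4·55)/89⌉ = ⌈275/89⌉ − ⌈220/89⌉ = 4 − 3 = 1
n=5: ⌈(6·55)/89⌉ − ⌈(5·55)/89⌉ = ⌈330/89⌉ − ⌈275/89⌉ = 4 − 4 = 0
n=6: ⌈(7·55)/89⌉ − ⌈(6·55)/89⌉ = ⌈385/89⌉ − ⌈330/89⌉ = 5 − 4 = 1
n=7: ⌈(8·55)/89⌉ − ⌈(7·55)/89⌉ = ⌈440/89⌉ − ⌈385/89⌉ = 5 − 5 = 0
n=8: ⌈(9·55)/89⌉ − ⌈(8·55)/89⌉ = ⌈495/89⌉ − ⌈440/89⌉ = 6 − 5 = 1
n=9: ⌈(10·55)/89⌉ − ⌈(9·55)/89⌉ = ⌈550/89⌉ − ⌈495/89⌉ = 7 − 6 = 1
n=10: ⌈(11·55)/89⌉ − ⌈(10·55)/89⌉ = ⌈605/89⌉ − ⌈550/89⌉ = 7 − 7 = 0
n=11: ⌈(12·55)/89⌉ − ⌈(11·55)/89⌉ = ⌈660/89⌉ − ⌈605/89⌉ = 8 − 7 = 1
n=12: ⌈(13·55)/89⌉ − ⌈(12·55)/89⌉ = ⌈715/89⌉ − ⌈660/89⌉ = 9 − 8 = 1
n=13: ⌈(14·55)/89⌉ − ⌈(13·55)/89⌉ = ⌈770/89⌉ − ⌈715/89⌉ = 9 − 9 = 0
n=14: ⌈(15·55)/89⌉ − ⌈(14·55)/89⌉ = ⌈825/89⌉ − ⌈770/89⌉ = 10 − 9 = 1
n=15: ⌈(16·55)/89⌉ − ⌈(15·55)/89⌉ = ⌈880/89⌉ − ⌈825/89⌉ = 10 − 10 = 0
n=16: ⌈(17·55)/89⌉ − ⌈(16·55)/89⌉ = ⌈935/89⌉ − ⌈880/89⌉ = 11 − 10 = 1
n=17: ⌈(18·55)/89⌉ − ⌈(17·55)/89⌉ = ⌈990/89⌉ − ⌈935/89⌉ = 12 − 11 = 1
n=18: ⌈(19·55)/89⌉ − ⌈(18·55)/89⌉ = ⌈1045/89⌉ − ⌈990/89⌉ = 12 − 12 = 0
n=19: ⌈(20·55)/89⌉ − ⌈(19·55)/89⌉ = ⌈1100/89⌉ − ⌈1045/89⌉ = 13 − 12 = 1
n=20: ⌈(21·55)/89⌉ − ⌈(20·55)/89⌉ = ⌈1155/89⌉ − ⌈1100/89⌉ = 13 − 13 = 0
n=21: ⌈(22·55)/89⌉ − ⌈(21·55)/89⌉ = ⌈1210/89⌉ − ⌈1155/89⌉ = 14 − 13 = 1
n=22: ⌈(23·55)/89⌉ − ⌈(22·55)/89⌉ = ⌈1265/89⌉ − ⌈1210/89⌉ = 15 − 14 = 1
n=23: ⌈(24·55)/89⌉ − ⌈(23·55)/89⌉ = ⌈1320/89⌉ − ⌈1265/89⌉ = 15 − 15 = 0
n=24: ⌈(25·55)/89⌉ − ⌈(24·55)/89⌉ = ⌈1375/89⌉ − ⌈1320/89⌉ = 16 − 15 = 1
n=25: ⌈(26·55)/89⌉ − ⌈(25·55)/89⌉ = ⌈1430/89⌉ − ⌈1375/89⌉ = 17 − 16 = 1
n=26: ⌈(27·55)/89⌉ − ⌈(26·55)/89⌉ = ⌈1485/89⌉ − ⌈1430/89⌉ = 17 − 17 = 0
n=27: ⌈(28·55)/89⌉ − ⌈(27·55)/89⌉ = ⌈1540/89⌉ − ⌈1485/89⌉ = 18 − 17 = 1
n=28: ⌈(29·55)/89⌉ − ⌈(28·55)/89⌉ = ⌈1595/89⌉ − ⌈1540/89⌉ = 18 − 18 = 0
n=29: ⌈(30·55)/89⌉ − ⌈(29·55)/89⌉ = ⌈1650/89⌉ − ⌈1595/89⌉ = 19 − 18 = 1
n=30: ⌈(31·55)/89⌉ − ⌈(30·55)/89⌉ = ⌈1705/89⌉ − ⌈1650/89⌉ = 20 − 19 = 1
n=31: ⌈(32·55)/89⌉ − ⌈(31·55)/89⌉ = ⌈1760/89⌉ − ⌈1705/89⌉ = 20 − 20 = 0
n=32: ⌈(33·55)/89⌉ − ⌈(32·55)/89⌉ = ⌈1815/89⌉ − ⌈1760/89⌉ = 21 − 20 = 1
n=33: ⌈(34·55)/89⌉ − ⌈(33·55)/89⌉ = ⌈1870/89⌉ − ⌈1815/89⌉ = 22 − 21 = 1
n=34: ⌈(35·55)/89⌉ − ⌈(34·55)/89⌉ = ⌈1925/89⌉ − ⌈1870/89⌉ = 22 − 22 = 0
n=35: ⌈(36·55)/89⌉ − ⌈(35·55)/89⌉ = ⌈1980/89⌉ − ⌈1925/89⌉ = 23 − 22 = 1
n=36: ⌈(37·55)/89⌉ − ⌈(36·55)/89⌉ = ⌈2035/89⌉ − ⌈1980/89⌉ = 23 − 23 = 0
n=37: ⌈(38·55)/89⌉ − ⌈(37·55)/89⌉ = ⌈2090/89⌉ − ⌈2035/89⌉ = 24 − 23 = 1
n=38: ⌈(39·55)/89⌉ − ⌈(38·55)/89⌉ = ⌈2145/89⌉ − ⌈2090/89⌉ = 25 − 24 = 1
n=39: ⌈(40·55)/89⌉ − ⌈(39·55)/89⌉ = ⌈2200/89⌉ − ⌈2145/89⌉ = 25 − 25 = 0
n=40: ⌈(41·55)/89⌉ − ⌈(40·55)/89⌉ = ⌈2255/89⌉ − ⌈2200/89⌉ = 26 − 25 = 1
n=41: ⌈(42·55)/89⌉ − ⌈(41·55)/89⌉ = ⌈2310/89⌉ − ⌈2255/89⌉ = 26 − 26 = 0
n=42: ⌈(43·55)/89⌉ − ⌈(42·55)/89⌉ = ⌈2365/89⌉ − ⌈2310/89⌉ = 27 − 26 = 1
n=43: ⌈(44·55)/89⌉ − ⌈(43·55)/89⌉ = ⌈2420/89⌉ − ⌈2365/89⌉ = 28 − 27 = 1
n=44: ⌈(45·55)/89⌉ − ⌈(44·55)/89⌉ = ⌈2475/89⌉ − ⌈2420/89⌉ = 28 − 28 = 0
n=45: ⌈(46·55)/89⌉ − ⌈(45·55)/89⌉ = ⌈2530/89⌉ − ⌈2475/89⌉ = 29 − 28 = 1
n=46: ⌈(47·55)/89⌉ − ⌈(46·55)/89⌉ = ⌈2585/89⌉ − ⌈2530/89⌉ = 30 − 29 = 1
n=47: ⌈(48·55)/89⌉ − ⌈(47·55)/89⌉ = ⌈2640/89⌉ − ⌈2585/89⌉ = 30 − 30 = 0
n=48: ⌈(49·55)/89⌉ − ⌈(48·55)/89⌉ = ⌈2695/89⌉ − ⌈2640/89⌉ = 31 − 30 = 1
n=49: ⌈(50·55)/89⌉ − ⌈(49·55)/89⌉ = ⌈2750/89⌉ − ⌈2695/89⌉ = 31 − 31 = 0
n=50: ⌈(51·55)/89⌉ − ⌈(50·55)/89⌉ = ⌈2805/89⌉ − ⌈2750/89⌉ = 32 − 31 = 1
n=51: ⌈(52·55)/89⌉ − ⌈(51·55)/89⌉ = ⌈2860/89⌉ − ⌈2805/89⌉ = 33 − 32 = 1
n=52: ⌈(53·55)/89⌉ − ⌈(52·55)/89⌉ = ⌈2915/89⌉ − ⌈2860/89⌉ = 33 − 33 = 0
n=53: ⌈(54·55)/89⌉ − ⌈(53·55)/89⌉ = ⌈2970/89⌉ − ⌈2915/89⌉ = 34 − 33 = 1
n=54: ⌈(55·55)/89⌉ − ⌈(54·55)/89⌉ = ⌈3025/89⌉ − ⌈2970/89⌉ = 34 − 34 = 0
n=55: ⌈(56·55)/89⌉ − ⌈(55·55)/89⌉ = ⌈3080/89⌉ − ⌈3025/89⌉ = 35 − 34 = 1
n=56: ⌈(57·55)/89⌉ − ⌈(56·55)/89⌉ = ⌈3135/89⌉ − ⌈3080/89⌉ = 36 − 35 = 1
n=57: ⌈(58·55)/89⌉ − ⌈(57·55)/89⌉ = ⌈3190/89⌉ − ⌈3135/89⌉ = 36 − 36 = 0
n=58: ⌈(59·55)/89⌉ − ⌈(58·55)/89⌉ = ⌈3245/89⌉ − ⌈3190/89⌉ = 37 − 36 = 1
n=59: ⌈(60·55)/89⌉ − ⌈(59·55)/89⌉ = ⌈3300/89⌉ − ⌈3245/89⌉ = 38 − 37 = 1
n=60: ⌈(61·55)/89⌉ − ⌈(60·55)/89⌉ = ⌈3355/89⌉ − ⌈3300/89⌉ = 38 − 38 = 0
n=61: ⌈(62·55)/89⌉ − ⌈(61·55)/89⌉ = ⌈3410/89⌉ − ⌈3355/89⌉ = 39 − 38 = 1
n=62: ⌈(63·55)/89⌉ − ⌈(62·55)/89⌉ = ⌈3465/89⌉ − ⌈3410/89⌉ = 39 − 39 = 0
n=63: ⌈(64·55)/89⌉ − ⌈(63·55)/89⌉ = ⌈3520/89⌉ − ⌈3465/89⌉ = 40 − 39 = 1
n=64: ⌈(65·55)/89⌉ − ⌈(64·55)/89⌉ = ⌈3575/89⌉ − ⌈3520/89⌉ = 41 − 40 = 1
n=65: ⌈(66·55)/89⌉ − ⌈(65·55)/89⌉ = ⌈3630/89⌉ − ⌈3575/89⌉ = 41 − 41 = 0
n=66: ⌈(67·55)/89⌉ − ⌈(66·55)/89⌉ = ⌈3685/89⌉ − ⌈3630/89⌉ = 42 − 41 = 1
n=67: ⌈(68·55)/89⌉ − ⌈(67·55)/89⌉ = ⌈3740/89⌉ − ⌈3685/89⌉ = 43 − 42 = 1
n=68: ⌈(69·55)/89⌉ − ⌈(68·55)/89⌉ = ⌈3795/89⌉ − ⌈3740/89⌉ = 43 − 43 = 0
n=69: ⌈(70·55)/89⌉ − ⌈(69·55)/89⌉ = ⌈3850/89⌉ − ⌈3795/89⌉ = 44 − 43 = 1
n=70: ⌈(71·55)/89⌉ − ⌈(70·55)/89⌉ = ⌈3905/89⌉ − ⌈3850/89⌉ = 44 − 44 = 0
n=71: ⌈(72·55)/89⌉ − ⌈(71·55)/89⌉ = ⌈3960/89⌉ − ⌈3905/89⌉ = 45 − 44 = 1
n=72: ⌈(73·55)/89⌉ − ⌈(72·55)/89⌉ = ⌈4015/89⌉ − ⌈3960/89⌉ = 46 − 45 = 1
n=73: ⌈(74·55)/89⌉ − ⌈(73·55)/89⌉ = ⌈4070/89⌉ − ⌈4015/89⌉ = 46 − 46 = 0
n=74: ⌈(75·55)/89⌉ − ⌈(74·55)/89⌉ = ⌈4125/89⌉ − ⌈4070/89⌉ = 47 − 46 = 1
n=75: ⌈(76·55)/89⌉ − ⌈(75·55)/89⌉ = ⌈4180/89⌉ − ⌈4125/89⌉ = 47 − 47 = 0
n=76: ⌈(77·55)/89⌉ − ⌈(76·55)/89⌉ = ⌈4235/89⌉ − ⌈4180/89⌉ = 48 − 47 = 1
n=77: ⌈(78·55)/89⌉ − ⌈(77·55)/89⌉ = ⌈4290/89⌉ − ⌈4235/89⌉ = 49 − 48 = 1
n=78: ⌈(79·55)/89⌉ − ⌈(78·55)/89⌉ = ⌈4345/89⌉ − ⌈4290/89⌉ = 49 − 49 = 0
n=79: ⌈(80·55)/89⌉ − ⌈(79·55)/89⌉ = ⌈4400/89⌉ − ⌈4345/89⌉ = 50 − 49 = 1
n=80: ⌈(81·55)/89⌉ − ⌈(80·55)/89⌉ = ⌈4455/89⌉ − ⌈4400/89⌉ = 51 − 50 = 1
n=81: ⌈(82·55)/89⌉ − ⌈(81·55)/89⌉ = ⌈4510/89⌉ − ⌈4455/89⌉ = 51 − 51 = 0
n=82: ⌈(83·55)/89⌉ − ⌈(82·55)/89⌉ = ⌈4565/89⌉ − ⌈4510/89⌉ = 52 − 51 = 1
n=83: ⌈(84·55)/89⌉ − ⌈(83·55)/89⌉ = ⌈4620/89⌉ − ⌈4565/89⌉ = 52 − 52 = 0
n=84: ⌈(85·55)/89⌉ − ⌈(84·55)/89⌉ = ⌈4675/89⌉ − ⌈4620/89⌉ = 53 − 52 = 1
n=85: ⌈(86·55)/89⌉ − ⌈(85·55)/89⌉ = ⌈4730/89⌉ − ⌈4675/89⌉ = 54 − 53 = 1
n=86: ⌈(87·55)/89⌉ − ⌈(86·55)/89⌉ = ⌈4785/89⌉ − ⌈4730/89⌉ = 54 − 54 = 0
n=87: ⌈(88·55)/89⌉ − ⌈(87·55)/89⌉ = ⌈4840/89⌉ − ⌈4785/89⌉ = 55 − 54 = 1
n=88: ⌈(89·55)/89⌉ − ⌈(88·55)/89⌉ = ⌈4895/89⌉ − ⌈4840/89⌉ = 55 − 55 = 0
n=89: ⌈(90·55)/89⌉ − ⌈(89·55)/89⌉ = ⌈4950/89⌉ − ⌈4895/89⌉ = 56 − 55 = 1
n=90: ⌈(91·55)/89⌉ − ⌈(90·55)/89⌉ = ⌈5005/89⌉ − ⌈4950/89⌉ = 57 − 56 = 1
n=91: ⌈(92·55)/89⌉ − ⌈(91·55)/89⌉ = ⌈5060/89⌉ − ⌈5005/89⌉ = 57 − 57 = 0
n=92: ⌈(93·55)/89⌉ − ⌈(92·55)/89⌉ = ⌈5115/89⌉ − ⌈5060/89⌉ = 58 − 57 = 1
n=93: ⌈(94·55)/89⌉ − ⌈(93·55)/89⌉ = ⌈5170/89⌉ − ⌈5115/89⌉ = 59 − 58 = 1
n=94: ⌈(95·55)/89⌉ − ⌈(94·55)/89⌉ = ⌈5225/89⌉ − ⌈5170/89⌉ = 59 − 59 = 0
n=95: ⌈(96·55)/89⌉ − ⌈(95·55)/89⌉ = ⌈5280/89⌉ − ⌈5225/89⌉ = 60 − 59 = 1
n=96: ⌈(97·55)/89⌉ − ⌈(96·55)/89⌉ = ⌈5335/89⌉ − ⌈5280/89⌉ = 60 − 60 = 0
n=97: ⌈(98·55)/89⌉ − ⌈(97·55)/89⌉ = ⌈5390/89⌉ − ⌈5335/89⌉ = 61 − 60 = 1
n=98: ⌈(99·55)/89⌉ − ⌈(98·55)/89⌉ = ⌈5445/89⌉ − ⌈5390/89⌉ = 62 − 61 = 1
n=99: ⌈(100·55)/89⌉ − ⌈(99·55)/89⌉ = ⌈5500/89⌉ − ⌈5445/89⌉ = 62 − 62 = 0
n=100: ⌈(101·55)/89⌉ − ⌈(100·55)/89⌉ = ⌈5555/89⌉ − ⌈5500/89⌉ = 63 − 62 = 1
n=101: ⌈(102·55)/89⌉ − ⌈(101·55)/89⌉ = ⌈5610/89⌉ − ⌈5555/89⌉ = 64 − 63 = 1
n=102: ⌈(103·55)/89⌉ − ⌈(102·55)/89⌉ = ⌈5665/89⌉ − ⌈5610/89⌉ = 64 − 64 = 0
n=103: ⌈(104·55)/89⌉ − ⌈(103·55)/89⌉ = ⌈5720/89⌉ − ⌈5665/89⌉ = 65 − 64 = 1
n=104: ⌈(105·55)/89⌉ − ⌈(104·55)/89⌉ = ⌈5775/89⌉ − ⌈5720/89⌉ = 65 − 65 = 0
n=105: ⌈(106·55)/89⌉ − ⌈(105·55)/89⌉ = ⌈5830/89⌉ − ⌈5775/89⌉ = 66 − 65 = 1
n=106: ⌈(107·55)/89⌉ − ⌈(106·55)/89⌉ = ⌈5885/89⌉ − ⌈5830/89⌉ = 67 − 66 = 1
n=107: ⌈(108·55)/89⌉ − ⌈(107·55)/89⌉ = ⌈5940/89⌉ − ⌈5885/89⌉ = 67 − 67 = 0
n=108: ⌈(109·55)/89⌉ − ⌈(108·55)/89⌉ = ⌈5995/89⌉ − ⌈5940/89⌉ = 68 − 67 = 1
n=109: ⌈(110·55)/89⌉ − ⌈(109·55)/89⌉ = ⌈6050/89⌉ − ⌈5995/89⌉ = 68 − 68 = 0
n=110: ⌈(111·55)/89⌉ − ⌈(110·55)/89⌉ = ⌈6105/89⌉ − ⌈6050/89⌉ = 69 − 68 = 1
n=111: ⌈(112·55)/89⌉ − ⌈(111·55)/89⌉ = ⌈6160/89⌉ − ⌈6105/89⌉ = 70 − 69 = 1
n=112: ⌈(113·55)/89⌉ − ⌈(112·55)/89⌉ = ⌈6215/89⌉ − ⌈6160/89⌉ = 70 − 70 = 0
n=113: ⌈(114·55)/89⌉ − ⌈(113·55)/89⌉ = ⌈6270/89⌉ − ⌈6215/89⌉ = 71 − 70 = 1
n=114: ⌈(115·55)/89⌉ − ⌈(114·55)/89⌉ = ⌈6325/89⌉ − ⌈6270/89⌉ = 72 − 71 = 1


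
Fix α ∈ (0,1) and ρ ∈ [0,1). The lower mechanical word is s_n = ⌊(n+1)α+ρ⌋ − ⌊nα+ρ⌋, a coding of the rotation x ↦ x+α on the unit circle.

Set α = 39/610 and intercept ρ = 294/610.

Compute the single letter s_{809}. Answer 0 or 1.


0

(n+1)α + ρ = (810·39 + 294) / 610 = 31884/610
nα + ρ     = (809·39 + 294) / 610 = 31845/610
⌊31884/610⌋ = 52,  ⌊31845/610⌋ = 52
s_{809} = 52 − 52 = 0


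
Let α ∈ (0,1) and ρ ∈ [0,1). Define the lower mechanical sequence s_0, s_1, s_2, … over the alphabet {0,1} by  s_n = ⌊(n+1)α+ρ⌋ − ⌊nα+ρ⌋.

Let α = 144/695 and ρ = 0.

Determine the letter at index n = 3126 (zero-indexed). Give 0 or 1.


(n+1)α + ρ = (3127·144) / 695 = 450288/695
nα + ρ     = (3126·144) / 695 = 450144/695
⌊450288/695⌋ = 647,  ⌊450144/695⌋ = 647
s_{3126} = 647 − 647 = 0

0


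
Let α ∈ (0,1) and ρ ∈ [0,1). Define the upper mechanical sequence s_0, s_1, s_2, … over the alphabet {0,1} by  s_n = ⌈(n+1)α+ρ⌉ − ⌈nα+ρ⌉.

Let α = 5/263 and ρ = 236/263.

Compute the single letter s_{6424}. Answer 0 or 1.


0

(n+1)α + ρ = (6425·5 + 236) / 263 = 32361/263
nα + ρ     = (6424·5 + 236) / 263 = 32356/263
⌈32361/263⌉ = 124,  ⌈32356/263⌉ = 124
s_{6424} = 124 − 124 = 0


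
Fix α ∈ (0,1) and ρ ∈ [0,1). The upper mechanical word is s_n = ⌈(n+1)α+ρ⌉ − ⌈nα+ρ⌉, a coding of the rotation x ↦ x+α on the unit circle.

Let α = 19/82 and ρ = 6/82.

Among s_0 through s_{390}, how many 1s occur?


#1s = Σ_{n=0}^{390} s_n = Σ_{n=0}^{390} (⌈(n+1)α+ρ⌉ − ⌈nα+ρ⌉)
the sum telescopes: every ⌈nα+ρ⌉ with 0 < n < 391 appears once with + and once with −, leaving ⌈391α+ρ⌉ − ⌈0·α+ρ⌉
391α + ρ = (391·19 + 6) / 82 = 7435/82
ρ = 6/82
⌈7435/82⌉ = 91,  ⌈6/82⌉ = 1
#1s = 91 − 1 = 90

90


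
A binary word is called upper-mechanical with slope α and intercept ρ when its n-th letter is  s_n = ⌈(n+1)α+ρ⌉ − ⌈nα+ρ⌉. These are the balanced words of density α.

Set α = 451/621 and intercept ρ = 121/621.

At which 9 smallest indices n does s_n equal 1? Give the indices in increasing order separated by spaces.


n=0: ⌈572/621⌉−⌈121/621⌉ = 1−1 = 0
n=1: ⌈1023/621⌉−⌈572/621⌉ = 2−1 = 1  ← one
n=2: ⌈1474/621⌉−⌈1023/621⌉ = 3−2 = 1  ← one
n=3: ⌈1925/621⌉−⌈1474/621⌉ = 4−3 = 1  ← one
n=4: ⌈2376/621⌉−⌈1925/621⌉ = 4−4 = 0
n=5: ⌈2827/621⌉−⌈2376/621⌉ = 5−4 = 1  ← one
n=6: ⌈3278/621⌉−⌈2827/621⌉ = 6−5 = 1  ← one
n=7: ⌈3729/621⌉−⌈3278/621⌉ = 7−6 = 1  ← one
n=8: ⌈4180/621⌉−⌈3729/621⌉ = 7−7 = 0
n=9: ⌈4631/621⌉−⌈4180/621⌉ = 8−7 = 1  ← one
n=10: ⌈5082/621⌉−⌈4631/621⌉ = 9−8 = 1  ← one
n=11: ⌈5533/621⌉−⌈5082/621⌉ = 9−9 = 0
n=12: ⌈5984/621⌉−⌈5533/621⌉ = 10−9 = 1  ← one
positions of the first 9 ones: 1 2 3 5 6 7 9 10 12

1 2 3 5 6 7 9 10 12


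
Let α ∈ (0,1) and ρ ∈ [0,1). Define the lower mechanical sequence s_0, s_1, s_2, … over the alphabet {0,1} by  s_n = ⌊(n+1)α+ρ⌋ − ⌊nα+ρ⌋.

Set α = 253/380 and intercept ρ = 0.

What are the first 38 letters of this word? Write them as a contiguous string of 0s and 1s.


n=0: ⌊(1·253)/380⌋ − ⌊(0·253)/380⌋ = ⌊253/380⌋ − ⌊0/380⌋ = 0 − 0 = 0
n=1: ⌊(2·253)/380⌋ − ⌊(1·253)/380⌋ = ⌊506/380⌋ − ⌊253/380⌋ = 1 − 0 = 1
n=2: ⌊(3·253)/380⌋ − ⌊(2·253)/380⌋ = ⌊759/380⌋ − ⌊506/380⌋ = 1 − 1 = 0
n=3: ⌊(4·253)/380⌋ − ⌊(3·253)/380⌋ = ⌊1012/380⌋ − ⌊759/380⌋ = 2 − 1 = 1
n=4: ⌊(5·253)/380⌋ − ⌊(4·253)/380⌋ = ⌊1265/380⌋ − ⌊1012/380⌋ = 3 − 2 = 1
n=5: ⌊(6·253)/380⌋ − ⌊(5·253)/380⌋ = ⌊1518/380⌋ − ⌊1265/380⌋ = 3 − 3 = 0
n=6: ⌊(7·253)/380⌋ − ⌊(6·253)/380⌋ = ⌊1771/380⌋ − ⌊1518/380⌋ = 4 − 3 = 1
n=7: ⌊(8·253)/380⌋ − ⌊(7·253)/380⌋ = ⌊2024/380⌋ − ⌊1771/380⌋ = 5 − 4 = 1
n=8: ⌊(9·253)/380⌋ − ⌊(8·253)/380⌋ = ⌊2277/380⌋ − ⌊2024/380⌋ = 5 − 5 = 0
n=9: ⌊(10·253)/380⌋ − ⌊(9·253)/380⌋ = ⌊2530/380⌋ − ⌊2277/380⌋ = 6 − 5 = 1
n=10: ⌊(11·253)/380⌋ − ⌊(10·253)/380⌋ = ⌊2783/380⌋ − ⌊2530/380⌋ = 7 − 6 = 1
n=11: ⌊(12·253)/380⌋ − ⌊(11·253)/380⌋ = ⌊3036/380⌋ − ⌊2783/380⌋ = 7 − 7 = 0
n=12: ⌊(13·253)/380⌋ − ⌊(12·253)/380⌋ = ⌊3289/380⌋ − ⌊3036/380⌋ = 8 − 7 = 1
n=13: ⌊(14·253)/380⌋ − ⌊(13·253)/380⌋ = ⌊3542/380⌋ − ⌊3289/380⌋ = 9 − 8 = 1
n=14: ⌊(15·253)/380⌋ − ⌊(14·253)/380⌋ = ⌊3795/380⌋ − ⌊3542/380⌋ = 9 − 9 = 0
n=15: ⌊(16·253)/380⌋ − ⌊(15·253)/380⌋ = ⌊4048/380⌋ − ⌊3795/380⌋ = 10 − 9 = 1
n=16: ⌊(17·253)/380⌋ − ⌊(16·253)/380⌋ = ⌊4301/380⌋ − ⌊4048/380⌋ = 11 − 10 = 1
n=17: ⌊(18·253)/380⌋ − ⌊(17·253)/380⌋ = ⌊4554/380⌋ − ⌊4301/380⌋ = 11 − 11 = 0
n=18: ⌊(19·253)/380⌋ − ⌊(18·253)/380⌋ = ⌊4807/380⌋ − ⌊4554/380⌋ = 12 − 11 = 1
n=19: ⌊(20·253)/380⌋ − ⌊(19·253)/380⌋ = ⌊5060/380⌋ − ⌊4807/380⌋ = 13 − 12 = 1
n=20: ⌊(21·253)/380⌋ − ⌊(20·253)/380⌋ = ⌊5313/380⌋ − ⌊5060/380⌋ = 13 − 13 = 0
n=21: ⌊(22·253)/380⌋ − ⌊(21·253)/380⌋ = ⌊5566/380⌋ − ⌊5313/380⌋ = 14 − 13 = 1
n=22: ⌊(23·253)/380⌋ − ⌊(22·253)/380⌋ = ⌊5819/380⌋ − ⌊5566/380⌋ = 15 − 14 = 1
n=23: ⌊(24·253)/380⌋ − ⌊(23·253)/380⌋ = ⌊6072/380⌋ − ⌊5819/380⌋ = 15 − 15 = 0
n=24: ⌊(25·253)/380⌋ − ⌊(24·253)/380⌋ = ⌊6325/380⌋ − ⌊6072/380⌋ = 16 − 15 = 1
n=25: ⌊(26·253)/380⌋ − ⌊(25·253)/380⌋ = ⌊6578/380⌋ − ⌊6325/380⌋ = 17 − 16 = 1
n=26: ⌊(27·253)/380⌋ − ⌊(26·253)/380⌋ = ⌊6831/380⌋ − ⌊6578/380⌋ = 17 − 17 = 0
n=27: ⌊(28·253)/380⌋ − ⌊(27·253)/380⌋ = ⌊7084/380⌋ − ⌊6831/380⌋ = 18 − 17 = 1
n=28: ⌊(29·253)/380⌋ − ⌊(28·253)/380⌋ = ⌊7337/380⌋ − ⌊7084/380⌋ = 19 − 18 = 1
n=29: ⌊(30·253)/380⌋ − ⌊(29·253)/380⌋ = ⌊7590/380⌋ − ⌊7337/380⌋ = 19 − 19 = 0
n=30: ⌊(31·253)/380⌋ − ⌊(30·253)/380⌋ = ⌊7843/380⌋ − ⌊7590/380⌋ = 20 − 19 = 1
n=31: ⌊(32·253)/380⌋ − ⌊(31·253)/380⌋ = ⌊8096/380⌋ − ⌊7843/380⌋ = 21 − 20 = 1
n=32: ⌊(33·253)/380⌋ − ⌊(32·253)/380⌋ = ⌊8349/380⌋ − ⌊8096/380⌋ = 21 − 21 = 0
n=33: ⌊(34·253)/380⌋ − ⌊(33·253)/380⌋ = ⌊8602/380⌋ − ⌊8349/380⌋ = 22 − 21 = 1
n=34: ⌊(35·253)/380⌋ − ⌊(34·253)/380⌋ = ⌊8855/380⌋ − ⌊8602/380⌋ = 23 − 22 = 1
n=35: ⌊(36·253)/380⌋ − ⌊(35·253)/380⌋ = ⌊9108/380⌋ − ⌊8855/380⌋ = 23 − 23 = 0
n=36: ⌊(37·253)/380⌋ − ⌊(36·253)/380⌋ = ⌊9361/380⌋ − ⌊9108/380⌋ = 24 − 23 = 1
n=37: ⌊(38·253)/380⌋ − ⌊(37·253)/380⌋ = ⌊9614/380⌋ − ⌊9361/380⌋ = 25 − 24 = 1

01011011011011011011011011011011011011


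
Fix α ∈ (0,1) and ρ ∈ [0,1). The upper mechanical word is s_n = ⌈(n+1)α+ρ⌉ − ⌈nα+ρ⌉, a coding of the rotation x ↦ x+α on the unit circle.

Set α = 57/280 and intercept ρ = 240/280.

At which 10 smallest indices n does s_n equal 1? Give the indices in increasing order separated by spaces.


n=0: ⌈297/280⌉−⌈240/280⌉ = 2−1 = 1  ← one
n=1: ⌈354/280⌉−⌈297/280⌉ = 2−2 = 0
n=2: ⌈411/280⌉−⌈354/280⌉ = 2−2 = 0
n=3: ⌈468/280⌉−⌈411/280⌉ = 2−2 = 0
n=4: ⌈525/280⌉−⌈468/280⌉ = 2−2 = 0
n=5: ⌈582/280⌉−⌈525/280⌉ = 3−2 = 1  ← one
n=6: ⌈639/280⌉−⌈582/280⌉ = 3−3 = 0
n=7: ⌈696/280⌉−⌈639/280⌉ = 3−3 = 0
n=8: ⌈753/280⌉−⌈696/280⌉ = 3−3 = 0
n=9: ⌈810/280⌉−⌈753/280⌉ = 3−3 = 0
n=10: ⌈867/280⌉−⌈810/280⌉ = 4−3 = 1  ← one
n=11: ⌈924/280⌉−⌈867/280⌉ = 4−4 = 0
n=12: ⌈981/280⌉−⌈924/280⌉ = 4−4 = 0
n=13: ⌈1038/280⌉−⌈981/280⌉ = 4−4 = 0
n=14: ⌈1095/280⌉−⌈1038/280⌉ = 4−4 = 0
n=15: ⌈1152/280⌉−⌈1095/280⌉ = 5−4 = 1  ← one
n=16: ⌈1209/280⌉−⌈1152/280⌉ = 5−5 = 0
n=17: ⌈1266/280⌉−⌈1209/280⌉ = 5−5 = 0
n=18: ⌈1323/280⌉−⌈1266/280⌉ = 5−5 = 0
n=19: ⌈1380/280⌉−⌈1323/280⌉ = 5−5 = 0
n=20: ⌈1437/280⌉−⌈1380/280⌉ = 6−5 = 1  ← one
n=21: ⌈1494/280⌉−⌈1437/280⌉ = 6−6 = 0
n=22: ⌈1551/280⌉−⌈1494/280⌉ = 6−6 = 0
n=23: ⌈1608/280⌉−⌈1551/280⌉ = 6−6 = 0
n=24: ⌈1665/280⌉−⌈1608/280⌉ = 6−6 = 0
n=25: ⌈1722/280⌉−⌈1665/280⌉ = 7−6 = 1  ← one
n=26: ⌈1779/280⌉−⌈1722/280⌉ = 7−7 = 0
n=27: ⌈1836/280⌉−⌈1779/280⌉ = 7−7 = 0
n=28: ⌈1893/280⌉−⌈1836/280⌉ = 7−7 = 0
n=29: ⌈1950/280⌉−⌈1893/280⌉ = 7−7 = 0
n=30: ⌈2007/280⌉−⌈1950/280⌉ = 8−7 = 1  ← one
n=31: ⌈2064/280⌉−⌈2007/280⌉ = 8−8 = 0
n=32: ⌈2121/280⌉−⌈2064/280⌉ = 8−8 = 0
n=33: ⌈2178/280⌉−⌈2121/280⌉ = 8−8 = 0
n=34: ⌈2235/280⌉−⌈2178/280⌉ = 8−8 = 0
n=35: ⌈2292/280⌉−⌈2235/280⌉ = 9−8 = 1  ← one
n=36: ⌈2349/280⌉−⌈2292/280⌉ = 9−9 = 0
n=37: ⌈2406/280⌉−⌈2349/280⌉ = 9−9 = 0
n=38: ⌈2463/280⌉−⌈2406/280⌉ = 9−9 = 0
n=39: ⌈2520/280⌉−⌈2463/280⌉ = 9−9 = 0
n=40: ⌈2577/280⌉−⌈2520/280⌉ = 10−9 = 1  ← one
n=41: ⌈2634/280⌉−⌈2577/280⌉ = 10−10 = 0
n=42: ⌈2691/280⌉−⌈2634/280⌉ = 10−10 = 0
n=43: ⌈2748/280⌉−⌈2691/280⌉ = 10−10 = 0
n=44: ⌈2805/280⌉−⌈2748/280⌉ = 11−10 = 1  ← one
positions of the first 10 ones: 0 5 10 15 20 25 30 35 40 44

0 5 10 15 20 25 30 35 40 44


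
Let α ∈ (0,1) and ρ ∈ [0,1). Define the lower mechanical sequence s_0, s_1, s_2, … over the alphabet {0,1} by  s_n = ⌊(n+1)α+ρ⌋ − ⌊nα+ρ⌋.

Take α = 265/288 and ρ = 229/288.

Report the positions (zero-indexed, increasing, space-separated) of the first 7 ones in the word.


n=0: ⌊494/288⌋−⌊229/288⌋ = 1−0 = 1  ← one
n=1: ⌊759/288⌋−⌊494/288⌋ = 2−1 = 1  ← one
n=2: ⌊1024/288⌋−⌊759/288⌋ = 3−2 = 1  ← one
n=3: ⌊1289/288⌋−⌊1024/288⌋ = 4−3 = 1  ← one
n=4: ⌊1554/288⌋−⌊1289/288⌋ = 5−4 = 1  ← one
n=5: ⌊1819/288⌋−⌊1554/288⌋ = 6−5 = 1  ← one
n=6: ⌊2084/288⌋−⌊1819/288⌋ = 7−6 = 1  ← one
positions of the first 7 ones: 0 1 2 3 4 5 6

0 1 2 3 4 5 6


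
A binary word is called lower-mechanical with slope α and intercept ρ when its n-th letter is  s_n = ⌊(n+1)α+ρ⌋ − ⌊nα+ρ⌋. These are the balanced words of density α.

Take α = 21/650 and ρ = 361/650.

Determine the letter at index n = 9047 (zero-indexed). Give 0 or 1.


0

(n+1)α + ρ = (9048·21 + 361) / 650 = 190369/650
nα + ρ     = (9047·21 + 361) / 650 = 190348/650
⌊190369/650⌋ = 292,  ⌊190348/650⌋ = 292
s_{9047} = 292 − 292 = 0


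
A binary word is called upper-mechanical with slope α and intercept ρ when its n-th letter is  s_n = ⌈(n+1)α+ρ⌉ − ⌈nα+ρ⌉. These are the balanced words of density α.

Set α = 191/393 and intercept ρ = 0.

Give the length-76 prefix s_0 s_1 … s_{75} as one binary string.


n=0: ⌈(1·191)/393⌉ − ⌈(0·191)/393⌉ = ⌈191/393⌉ − ⌈0/393⌉ = 1 − 0 = 1
n=1: ⌈(2·191)/393⌉ − ⌈(1·191)/393⌉ = ⌈382/393⌉ − ⌈191/393⌉ = 1 − 1 = 0
n=2: ⌈(3·191)/393⌉ − ⌈(2·191)/393⌉ = ⌈573/393⌉ − ⌈382/393⌉ = 2 − 1 = 1
n=3: ⌈(4·191)/393⌉ − ⌈(3·191)/393⌉ = ⌈764/393⌉ − ⌈573/393⌉ = 2 − 2 = 0
n=4: ⌈(5·191)/393⌉ − ⌈(4·191)/393⌉ = ⌈955/393⌉ − ⌈764/393⌉ = 3 − 2 = 1
n=5: ⌈(6·191)/393⌉ − ⌈(5·191)/393⌉ = ⌈1146/393⌉ − ⌈955/393⌉ = 3 − 3 = 0
n=6: ⌈(7·191)/393⌉ − ⌈(6·191)/393⌉ = ⌈1337/393⌉ − ⌈1146/393⌉ = 4 − 3 = 1
n=7: ⌈(8·191)/393⌉ − ⌈(7·191)/393⌉ = ⌈1528/393⌉ − ⌈1337/393⌉ = 4 − 4 = 0
n=8: ⌈(9·191)/393⌉ − ⌈(8·191)/393⌉ = ⌈1719/393⌉ − ⌈1528/393⌉ = 5 − 4 = 1
n=9: ⌈(10·191)/393⌉ − ⌈(9·191)/393⌉ = ⌈1910/393⌉ − ⌈1719/393⌉ = 5 − 5 = 0
n=10: ⌈(11·191)/393⌉ − ⌈(10·191)/393⌉ = ⌈2101/393⌉ − ⌈1910/393⌉ = 6 − 5 = 1
n=11: ⌈(12·191)/393⌉ − ⌈(11·191)/393⌉ = ⌈2292/393⌉ − ⌈2101/393⌉ = 6 − 6 = 0
n=12: ⌈(13·191)/393⌉ − ⌈(12·191)/393⌉ = ⌈2483/393⌉ − ⌈2292/393⌉ = 7 − 6 = 1
n=13: ⌈(14·191)/393⌉ − ⌈(13·191)/393⌉ = ⌈2674/393⌉ − ⌈2483/393⌉ = 7 − 7 = 0
n=14: ⌈(15·191)/393⌉ − ⌈(14·191)/393⌉ = ⌈2865/393⌉ − ⌈2674/393⌉ = 8 − 7 = 1
n=15: ⌈(16·191)/393⌉ − ⌈(15·191)/393⌉ = ⌈3056/393⌉ − ⌈2865/393⌉ = 8 − 8 = 0
n=16: ⌈(17·191)/393⌉ − ⌈(16·191)/393⌉ = ⌈3247/393⌉ − ⌈3056/393⌉ = 9 − 8 = 1
n=17: ⌈(18·191)/393⌉ − ⌈(17·191)/393⌉ = ⌈3438/393⌉ − ⌈3247/393⌉ = 9 − 9 = 0
n=18: ⌈(19·191)/393⌉ − ⌈(18·191)/393⌉ = ⌈3629/393⌉ − ⌈3438/393⌉ = 10 − 9 = 1
n=19: ⌈(20·191)/393⌉ − ⌈(19·191)/393⌉ = ⌈3820/393⌉ − ⌈3629/393⌉ = 10 − 10 = 0
n=20: ⌈(21·191)/393⌉ − ⌈(20·191)/393⌉ = ⌈4011/393⌉ − ⌈3820/393⌉ = 11 − 10 = 1
n=21: ⌈(22·191)/393⌉ − ⌈(21·191)/393⌉ = ⌈4202/393⌉ − ⌈4011/393⌉ = 11 − 11 = 0
n=22: ⌈(23·191)/393⌉ − ⌈(22·191)/393⌉ = ⌈4393/393⌉ − ⌈4202/393⌉ = 12 − 11 = 1
n=23: ⌈(24·191)/393⌉ − ⌈(23·191)/393⌉ = ⌈4584/393⌉ − ⌈4393/393⌉ = 12 − 12 = 0
n=24: ⌈(25·191)/393⌉ − ⌈(24·191)/393⌉ = ⌈4775/393⌉ − ⌈4584/393⌉ = 13 − 12 = 1
n=25: ⌈(26·191)/393⌉ − ⌈(25·191)/393⌉ = ⌈4966/393⌉ − ⌈4775/393⌉ = 13 − 13 = 0
n=26: ⌈(27·191)/393⌉ − ⌈(26·191)/393⌉ = ⌈5157/393⌉ − ⌈4966/393⌉ = 14 − 13 = 1
n=27: ⌈(28·191)/393⌉ − ⌈(27·191)/393⌉ = ⌈5348/393⌉ − ⌈5157/393⌉ = 14 − 14 = 0
n=28: ⌈(29·191)/393⌉ − ⌈(28·191)/393⌉ = ⌈5539/393⌉ − ⌈5348/393⌉ = 15 − 14 = 1
n=29: ⌈(30·191)/393⌉ − ⌈(29·191)/393⌉ = ⌈5730/393⌉ − ⌈5539/393⌉ = 15 − 15 = 0
n=30: ⌈(31·191)/393⌉ − ⌈(30·191)/393⌉ = ⌈5921/393⌉ − ⌈5730/393⌉ = 16 − 15 = 1
n=31: ⌈(32·191)/393⌉ − ⌈(31·191)/393⌉ = ⌈6112/393⌉ − ⌈5921/393⌉ = 16 − 16 = 0
n=32: ⌈(33·191)/393⌉ − ⌈(32·191)/393⌉ = ⌈6303/393⌉ − ⌈6112/393⌉ = 17 − 16 = 1
n=33: ⌈(34·191)/393⌉ − ⌈(33·191)/393⌉ = ⌈6494/393⌉ − ⌈6303/393⌉ = 17 − 17 = 0
n=34: ⌈(35·191)/393⌉ − ⌈(34·191)/393⌉ = ⌈6685/393⌉ − ⌈6494/393⌉ = 18 − 17 = 1
n=35: ⌈(36·191)/393⌉ − ⌈(35·191)/393⌉ = ⌈6876/393⌉ − ⌈6685/393⌉ = 18 − 18 = 0
n=36: ⌈(37·191)/393⌉ − ⌈(36·191)/393⌉ = ⌈7067/393⌉ − ⌈6876/393⌉ = 18 − 18 = 0
n=37: ⌈(38·191)/393⌉ − ⌈(37·191)/393⌉ = ⌈7258/393⌉ − ⌈7067/393⌉ = 19 − 18 = 1
n=38: ⌈(39·191)/393⌉ − ⌈(38·191)/393⌉ = ⌈7449/393⌉ − ⌈7258/393⌉ = 19 − 19 = 0
n=39: ⌈(40·191)/393⌉ − ⌈(39·191)/393⌉ = ⌈7640/393⌉ − ⌈7449/393⌉ = 20 − 19 = 1
n=40: ⌈(41·191)/393⌉ − ⌈(40·191)/393⌉ = ⌈7831/393⌉ − ⌈7640/393⌉ = 20 − 20 = 0
n=41: ⌈(42·191)/393⌉ − ⌈(41·191)/393⌉ = ⌈8022/393⌉ − ⌈7831/393⌉ = 21 − 20 = 1
n=42: ⌈(43·191)/393⌉ − ⌈(42·191)/393⌉ = ⌈8213/393⌉ − ⌈8022/393⌉ = 21 − 21 = 0
n=43: ⌈(44·191)/393⌉ − ⌈(43·191)/393⌉ = ⌈8404/393⌉ − ⌈8213/393⌉ = 22 − 21 = 1
n=44: ⌈(45·191)/393⌉ − ⌈(44·191)/393⌉ = ⌈8595/393⌉ − ⌈8404/393⌉ = 22 − 22 = 0
n=45: ⌈(46·191)/393⌉ − ⌈(45·191)/393⌉ = ⌈8786/393⌉ − ⌈8595/393⌉ = 23 − 22 = 1
n=46: ⌈(47·191)/393⌉ − ⌈(46·191)/393⌉ = ⌈8977/393⌉ − ⌈8786/393⌉ = 23 − 23 = 0
n=47: ⌈(48·191)/393⌉ − ⌈(47·191)/393⌉ = ⌈9168/393⌉ − ⌈8977/393⌉ = 24 − 23 = 1
n=48: ⌈(49·191)/393⌉ − ⌈(48·191)/393⌉ = ⌈9359/393⌉ − ⌈9168/393⌉ = 24 − 24 = 0
n=49: ⌈(50·191)/393⌉ − ⌈(49·191)/393⌉ = ⌈9550/393⌉ − ⌈9359/393⌉ = 25 − 24 = 1
n=50: ⌈(51·191)/393⌉ − ⌈(50·191)/393⌉ = ⌈9741/393⌉ − ⌈9550/393⌉ = 25 − 25 = 0
n=51: ⌈(52·191)/393⌉ − ⌈(51·191)/393⌉ = ⌈9932/393⌉ − ⌈9741/393⌉ = 26 − 25 = 1
n=52: ⌈(53·191)/393⌉ − ⌈(52·191)/393⌉ = ⌈10123/393⌉ − ⌈9932/393⌉ = 26 − 26 = 0
n=53: ⌈(54·191)/393⌉ − ⌈(53·191)/393⌉ = ⌈10314/393⌉ − ⌈10123/393⌉ = 27 − 26 = 1
n=54: ⌈(55·191)/393⌉ − ⌈(54·191)/393⌉ = ⌈10505/393⌉ − ⌈10314/393⌉ = 27 − 27 = 0
n=55: ⌈(56·191)/393⌉ − ⌈(55·191)/393⌉ = ⌈10696/393⌉ − ⌈10505/393⌉ = 28 − 27 = 1
n=56: ⌈(57·191)/393⌉ − ⌈(56·191)/393⌉ = ⌈10887/393⌉ − ⌈10696/393⌉ = 28 − 28 = 0
n=57: ⌈(58·191)/393⌉ − ⌈(57·191)/393⌉ = ⌈11078/393⌉ − ⌈10887/393⌉ = 29 − 28 = 1
n=58: ⌈(59·191)/393⌉ − ⌈(58·191)/393⌉ = ⌈11269/393⌉ − ⌈11078/393⌉ = 29 − 29 = 0
n=59: ⌈(60·191)/393⌉ − ⌈(59·191)/393⌉ = ⌈11460/393⌉ − ⌈11269/393⌉ = 30 − 29 = 1
n=60: ⌈(61·191)/393⌉ − ⌈(60·191)/393⌉ = ⌈11651/393⌉ − ⌈11460/393⌉ = 30 − 30 = 0
n=61: ⌈(62·191)/393⌉ − ⌈(61·191)/393⌉ = ⌈11842/393⌉ − ⌈11651/393⌉ = 31 − 30 = 1
n=62: ⌈(63·191)/393⌉ − ⌈(62·191)/393⌉ = ⌈12033/393⌉ − ⌈11842/393⌉ = 31 − 31 = 0
n=63: ⌈(64·191)/393⌉ − ⌈(63·191)/393⌉ = ⌈12224/393⌉ − ⌈12033/393⌉ = 32 − 31 = 1
n=64: ⌈(65·191)/393⌉ − ⌈(64·191)/393⌉ = ⌈12415/393⌉ − ⌈12224/393⌉ = 32 − 32 = 0
n=65: ⌈(66·191)/393⌉ − ⌈(65·191)/393⌉ = ⌈12606/393⌉ − ⌈12415/393⌉ = 33 − 32 = 1
n=66: ⌈(67·191)/393⌉ − ⌈(66·191)/393⌉ = ⌈12797/393⌉ − ⌈12606/393⌉ = 33 − 33 = 0
n=67: ⌈(68·191)/393⌉ − ⌈(67·191)/393⌉ = ⌈12988/393⌉ − ⌈12797/393⌉ = 34 − 33 = 1
n=68: ⌈(69·191)/393⌉ − ⌈(68·191)/393⌉ = ⌈13179/393⌉ − ⌈12988/393⌉ = 34 − 34 = 0
n=69: ⌈(70·191)/393⌉ − ⌈(69·191)/393⌉ = ⌈13370/393⌉ − ⌈13179/393⌉ = 35 − 34 = 1
n=70: ⌈(71·191)/393⌉ − ⌈(70·191)/393⌉ = ⌈13561/393⌉ − ⌈13370/393⌉ = 35 − 35 = 0
n=71: ⌈(72·191)/393⌉ − ⌈(71·191)/393⌉ = ⌈13752/393⌉ − ⌈13561/393⌉ = 35 − 35 = 0
n=72: ⌈(73·191)/393⌉ − ⌈(72·191)/393⌉ = ⌈13943/393⌉ − ⌈13752/393⌉ = 36 − 35 = 1
n=73: ⌈(74·191)/393⌉ − ⌈(73·191)/393⌉ = ⌈14134/393⌉ − ⌈13943/393⌉ = 36 − 36 = 0
n=74: ⌈(75·191)/393⌉ − ⌈(74·191)/393⌉ = ⌈14325/393⌉ − ⌈14134/393⌉ = 37 − 36 = 1
n=75: ⌈(76·191)/393⌉ − ⌈(75·191)/393⌉ = ⌈14516/393⌉ − ⌈14325/393⌉ = 37 − 37 = 0

1010101010101010101010101010101010100101010101010101010101010101010101001010


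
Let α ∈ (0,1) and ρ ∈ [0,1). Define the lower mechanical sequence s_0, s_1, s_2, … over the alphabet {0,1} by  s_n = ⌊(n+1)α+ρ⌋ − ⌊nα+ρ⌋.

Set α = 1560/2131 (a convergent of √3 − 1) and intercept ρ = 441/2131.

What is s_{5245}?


1

(n+1)α + ρ = (5246·1560 + 441) / 2131 = 8184201/2131
nα + ρ     = (5245·1560 + 441) / 2131 = 8182641/2131
⌊8184201/2131⌋ = 3840,  ⌊8182641/2131⌋ = 3839
s_{5245} = 3840 − 3839 = 1


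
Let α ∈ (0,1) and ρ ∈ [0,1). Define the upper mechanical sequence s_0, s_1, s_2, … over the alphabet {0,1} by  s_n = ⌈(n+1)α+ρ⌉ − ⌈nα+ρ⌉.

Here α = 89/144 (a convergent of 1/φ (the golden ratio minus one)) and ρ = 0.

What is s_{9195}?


0

(n+1)α + ρ = (9196·89) / 144 = 818444/144
nα + ρ     = (9195·89) / 144 = 818355/144
⌈818444/144⌉ = 5684,  ⌈818355/144⌉ = 5684
s_{9195} = 5684 − 5684 = 0


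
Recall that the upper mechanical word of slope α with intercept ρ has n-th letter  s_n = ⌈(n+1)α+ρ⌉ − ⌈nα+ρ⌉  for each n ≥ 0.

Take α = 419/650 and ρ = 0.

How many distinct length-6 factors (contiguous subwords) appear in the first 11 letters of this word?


t_n = ⌈(n·419)/650⌉ for n = 0 … 11:
  n=0…9: ⌈0/650⌉=0 ⌈419/650⌉=1 ⌈838/650⌉=2 ⌈1257/650⌉=2 ⌈1676/650⌉=3 ⌈2095/650⌉=4 ⌈2514/650⌉=4 ⌈2933/650⌉=5 ⌈3352/650⌉=6 ⌈3771/650⌉=6
  n=10…11: ⌈4190/650⌉=7 ⌈4609/650⌉=8
s_n = t_(n+1) − t_n for n = 0 … 10 gives
prefix = 11011011011
slide a length-6 window over [0..5] … [5..10] (6 windows); first occurrence of each distinct factor:
  [  0..  5] 110110
  [  1..  6] 101101
  [  2..  7] 011011
  (the other 3 windows repeat one of these)
distinct factors: {011011, 101101, 110110}
count = 3  (Sturmian bound for length 6 is 7)

3


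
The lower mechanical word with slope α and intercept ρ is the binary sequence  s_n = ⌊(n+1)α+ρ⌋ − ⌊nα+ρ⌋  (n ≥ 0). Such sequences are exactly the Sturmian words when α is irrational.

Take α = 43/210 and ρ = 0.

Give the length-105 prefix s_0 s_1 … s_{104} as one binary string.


n=0: ⌊(1·43)/210⌋ − ⌊(0·43)/210⌋ = ⌊43/210⌋ − ⌊0/210⌋ = 0 − 0 = 0
n=1: ⌊(2·43)/210⌋ − ⌊(1·43)/210⌋ = ⌊86/210⌋ − ⌊43/210⌋ = 0 − 0 = 0
n=2: ⌊(3·43)/210⌋ − ⌊(2·43)/210⌋ = ⌊129/210⌋ − ⌊86/210⌋ = 0 − 0 = 0
n=3: ⌊(4·43)/210⌋ − ⌊(3·43)/210⌋ = ⌊172/210⌋ − ⌊129/210⌋ = 0 − 0 = 0
n=4: ⌊(5·43)/210⌋ − ⌊(4·43)/210⌋ = ⌊215/210⌋ − ⌊172/210⌋ = 1 − 0 = 1
n=5: ⌊(6·43)/210⌋ − ⌊(5·43)/210⌋ = ⌊258/210⌋ − ⌊215/210⌋ = 1 − 1 = 0
n=6: ⌊(7·43)/210⌋ − ⌊(6·43)/210⌋ = ⌊301/210⌋ − ⌊258/210⌋ = 1 − 1 = 0
n=7: ⌊(8·43)/210⌋ − ⌊(7·43)/210⌋ = ⌊344/210⌋ − ⌊301/210⌋ = 1 − 1 = 0
n=8: ⌊(9·43)/210⌋ − ⌊(8·43)/210⌋ = ⌊387/210⌋ − ⌊344/210⌋ = 1 − 1 = 0
n=9: ⌊(10·43)/210⌋ − ⌊(9·43)/210⌋ = ⌊430/210⌋ − ⌊387/210⌋ = 2 − 1 = 1
n=10: ⌊(11·43)/210⌋ − ⌊(10·43)/210⌋ = ⌊473/210⌋ − ⌊430/210⌋ = 2 − 2 = 0
n=11: ⌊(12·43)/210⌋ − ⌊(11·43)/210⌋ = ⌊516/210⌋ − ⌊473/210⌋ = 2 − 2 = 0
n=12: ⌊(13·43)/210⌋ − ⌊(12·43)/210⌋ = ⌊559/210⌋ − ⌊516/210⌋ = 2 − 2 = 0
n=13: ⌊(14·43)/210⌋ − ⌊(13·43)/210⌋ = ⌊602/210⌋ − ⌊559/210⌋ = 2 − 2 = 0
n=14: ⌊(15·43)/210⌋ − ⌊(14·43)/210⌋ = ⌊645/210⌋ − ⌊602/210⌋ = 3 − 2 = 1
n=15: ⌊(16·43)/210⌋ − ⌊(15·43)/210⌋ = ⌊688/210⌋ − ⌊645/210⌋ = 3 − 3 = 0
n=16: ⌊(17·43)/210⌋ − ⌊(16·43)/210⌋ = ⌊731/210⌋ − ⌊688/210⌋ = 3 − 3 = 0
n=17: ⌊(18·43)/210⌋ − ⌊(17·43)/210⌋ = ⌊774/210⌋ − ⌊731/210⌋ = 3 − 3 = 0
n=18: ⌊(19·43)/210⌋ − ⌊(18·43)/210⌋ = ⌊817/210⌋ − ⌊774/210⌋ = 3 − 3 = 0
n=19: ⌊(20·43)/210⌋ − ⌊(19·43)/210⌋ = ⌊860/210⌋ − ⌊817/210⌋ = 4 − 3 = 1
n=20: ⌊(21·43)/210⌋ − ⌊(20·43)/210⌋ = ⌊903/210⌋ − ⌊860/210⌋ = 4 − 4 = 0
n=21: ⌊(22·43)/210⌋ − ⌊(21·43)/210⌋ = ⌊946/210⌋ − ⌊903/210⌋ = 4 − 4 = 0
n=22: ⌊(23·43)/210⌋ − ⌊(22·43)/210⌋ = ⌊989/210⌋ − ⌊946/210⌋ = 4 − 4 = 0
n=23: ⌊(24·43)/210⌋ − ⌊(23·43)/210⌋ = ⌊1032/210⌋ − ⌊989/210⌋ = 4 − 4 = 0
n=24: ⌊(25·43)/210⌋ − ⌊(24·43)/210⌋ = ⌊1075/210⌋ − ⌊1032/210⌋ = 5 − 4 = 1
n=25: ⌊(26·43)/210⌋ − ⌊(25·43)/210⌋ = ⌊1118/210⌋ − ⌊1075/210⌋ = 5 − 5 = 0
n=26: ⌊(27·43)/210⌋ − ⌊(26·43)/210⌋ = ⌊1161/210⌋ − ⌊1118/210⌋ = 5 − 5 = 0
n=27: ⌊(28·43)/210⌋ − ⌊(27·43)/210⌋ = ⌊1204/210⌋ − ⌊1161/210⌋ = 5 − 5 = 0
n=28: ⌊(29·43)/210⌋ − ⌊(28·43)/210⌋ = ⌊1247/210⌋ − ⌊1204/210⌋ = 5 − 5 = 0
n=29: ⌊(30·43)/210⌋ − ⌊(29·43)/210⌋ = ⌊1290/210⌋ − ⌊1247/210⌋ = 6 − 5 = 1
n=30: ⌊(31·43)/210⌋ − ⌊(30·43)/210⌋ = ⌊1333/210⌋ − ⌊1290/210⌋ = 6 − 6 = 0
n=31: ⌊(32·43)/210⌋ − ⌊(31·43)/210⌋ = ⌊1376/210⌋ − ⌊1333/210⌋ = 6 − 6 = 0
n=32: ⌊(33·43)/210⌋ − ⌊(32·43)/210⌋ = ⌊1419/210⌋ − ⌊1376/210⌋ = 6 − 6 = 0
n=33: ⌊(34·43)/210⌋ − ⌊(33·43)/210⌋ = ⌊1462/210⌋ − ⌊1419/210⌋ = 6 − 6 = 0
n=34: ⌊(35·43)/210⌋ − ⌊(34·43)/210⌋ = ⌊1505/210⌋ − ⌊1462/210⌋ = 7 − 6 = 1
n=35: ⌊(36·43)/210⌋ − ⌊(35·43)/210⌋ = ⌊1548/210⌋ − ⌊1505/210⌋ = 7 − 7 = 0
n=36: ⌊(37·43)/210⌋ − ⌊(36·43)/210⌋ = ⌊1591/210⌋ − ⌊1548/210⌋ = 7 − 7 = 0
n=37: ⌊(38·43)/210⌋ − ⌊(37·43)/210⌋ = ⌊1634/210⌋ − ⌊1591/210⌋ = 7 − 7 = 0
n=38: ⌊(39·43)/210⌋ − ⌊(38·43)/210⌋ = ⌊1677/210⌋ − ⌊1634/210⌋ = 7 − 7 = 0
n=39: ⌊(40·43)/210⌋ − ⌊(39·43)/210⌋ = ⌊1720/210⌋ − ⌊1677/210⌋ = 8 − 7 = 1
n=40: ⌊(41·43)/210⌋ − ⌊(40·43)/210⌋ = ⌊1763/210⌋ − ⌊1720/210⌋ = 8 − 8 = 0
n=41: ⌊(42·43)/210⌋ − ⌊(41·43)/210⌋ = ⌊1806/210⌋ − ⌊1763/210⌋ = 8 − 8 = 0
n=42: ⌊(43·43)/210⌋ − ⌊(42·43)/210⌋ = ⌊1849/210⌋ − ⌊1806/210⌋ = 8 − 8 = 0
n=43: ⌊(44·43)/210⌋ − ⌊(43·43)/210⌋ = ⌊1892/210⌋ − ⌊1849/210⌋ = 9 − 8 = 1
n=44: ⌊(45·43)/210⌋ − ⌊(44·43)/210⌋ = ⌊1935/210⌋ − ⌊1892/210⌋ = 9 − 9 = 0
n=45: ⌊(46·43)/210⌋ − ⌊(45·43)/210⌋ = ⌊1978/210⌋ − ⌊1935/210⌋ = 9 − 9 = 0
n=46: ⌊(47·43)/210⌋ − ⌊(46·43)/210⌋ = ⌊2021/210⌋ − ⌊1978/210⌋ = 9 − 9 = 0
n=47: ⌊(48·43)/210⌋ − ⌊(47·43)/210⌋ = ⌊2064/210⌋ − ⌊2021/210⌋ = 9 − 9 = 0
n=48: ⌊(49·43)/210⌋ − ⌊(48·43)/210⌋ = ⌊2107/210⌋ − ⌊2064/210⌋ = 10 − 9 = 1
n=49: ⌊(50·43)/210⌋ − ⌊(49·43)/210⌋ = ⌊2150/210⌋ − ⌊2107/210⌋ = 10 − 10 = 0
n=50: ⌊(51·43)/210⌋ − ⌊(50·43)/210⌋ = ⌊2193/210⌋ − ⌊2150/210⌋ = 10 − 10 = 0
n=51: ⌊(52·43)/210⌋ − ⌊(51·43)/210⌋ = ⌊2236/210⌋ − ⌊2193/210⌋ = 10 − 10 = 0
n=52: ⌊(53·43)/210⌋ − ⌊(52·43)/210⌋ = ⌊2279/210⌋ − ⌊2236/210⌋ = 10 − 10 = 0
n=53: ⌊(54·43)/210⌋ − ⌊(53·43)/210⌋ = ⌊2322/210⌋ − ⌊2279/210⌋ = 11 − 10 = 1
n=54: ⌊(55·43)/210⌋ − ⌊(54·43)/210⌋ = ⌊2365/210⌋ − ⌊2322/210⌋ = 11 − 11 = 0
n=55: ⌊(56·43)/210⌋ − ⌊(55·43)/210⌋ = ⌊2408/210⌋ − ⌊2365/210⌋ = 11 − 11 = 0
n=56: ⌊(57·43)/210⌋ − ⌊(56·43)/210⌋ = ⌊2451/210⌋ − ⌊2408/210⌋ = 11 − 11 = 0
n=57: ⌊(58·43)/210⌋ − ⌊(57·43)/210⌋ = ⌊2494/210⌋ − ⌊2451/210⌋ = 11 − 11 = 0
n=58: ⌊(59·43)/210⌋ − ⌊(58·43)/210⌋ = ⌊2537/210⌋ − ⌊2494/210⌋ = 12 − 11 = 1
n=59: ⌊(60·43)/210⌋ − ⌊(59·43)/210⌋ = ⌊2580/210⌋ − ⌊2537/210⌋ = 12 − 12 = 0
n=60: ⌊(61·43)/210⌋ − ⌊(60·43)/210⌋ = ⌊2623/210⌋ − ⌊2580/210⌋ = 12 − 12 = 0
n=61: ⌊(62·43)/210⌋ − ⌊(61·43)/210⌋ = ⌊2666/210⌋ − ⌊2623/210⌋ = 12 − 12 = 0
n=62: ⌊(63·43)/210⌋ − ⌊(62·43)/210⌋ = ⌊2709/210⌋ − ⌊2666/210⌋ = 12 − 12 = 0
n=63: ⌊(64·43)/210⌋ − ⌊(63·43)/210⌋ = ⌊2752/210⌋ − ⌊2709/210⌋ = 13 − 12 = 1
n=64: ⌊(65·43)/210⌋ − ⌊(64·43)/210⌋ = ⌊2795/210⌋ − ⌊2752/210⌋ = 13 − 13 = 0
n=65: ⌊(66·43)/210⌋ − ⌊(65·43)/210⌋ = ⌊2838/210⌋ − ⌊2795/210⌋ = 13 − 13 = 0
n=66: ⌊(67·43)/210⌋ − ⌊(66·43)/210⌋ = ⌊2881/210⌋ − ⌊2838/210⌋ = 13 − 13 = 0
n=67: ⌊(68·43)/210⌋ − ⌊(67·43)/210⌋ = ⌊2924/210⌋ − ⌊2881/210⌋ = 13 − 13 = 0
n=68: ⌊(69·43)/210⌋ − ⌊(68·43)/210⌋ = ⌊2967/210⌋ − ⌊2924/210⌋ = 14 − 13 = 1
n=69: ⌊(70·43)/210⌋ − ⌊(69·43)/210⌋ = ⌊3010/210⌋ − ⌊2967/210⌋ = 14 − 14 = 0
n=70: ⌊(71·43)/210⌋ − ⌊(70·43)/210⌋ = ⌊3053/210⌋ − ⌊3010/210⌋ = 14 − 14 = 0
n=71: ⌊(72·43)/210⌋ − ⌊(71·43)/210⌋ = ⌊3096/210⌋ − ⌊3053/210⌋ = 14 − 14 = 0
n=72: ⌊(73·43)/210⌋ − ⌊(72·43)/210⌋ = ⌊3139/210⌋ − ⌊3096/210⌋ = 14 − 14 = 0
n=73: ⌊(74·43)/210⌋ − ⌊(73·43)/210⌋ = ⌊3182/210⌋ − ⌊3139/210⌋ = 15 − 14 = 1
n=74: ⌊(75·43)/210⌋ − ⌊(74·43)/210⌋ = ⌊3225/210⌋ − ⌊3182/210⌋ = 15 − 15 = 0
n=75: ⌊(76·43)/210⌋ − ⌊(75·43)/210⌋ = ⌊3268/210⌋ − ⌊3225/210⌋ = 15 − 15 = 0
n=76: ⌊(77·43)/210⌋ − ⌊(76·43)/210⌋ = ⌊3311/210⌋ − ⌊3268/210⌋ = 15 − 15 = 0
n=77: ⌊(78·43)/210⌋ − ⌊(77·43)/210⌋ = ⌊3354/210⌋ − ⌊3311/210⌋ = 15 − 15 = 0
n=78: ⌊(79·43)/210⌋ − ⌊(78·43)/210⌋ = ⌊3397/210⌋ − ⌊3354/210⌋ = 16 − 15 = 1
n=79: ⌊(80·43)/210⌋ − ⌊(79·43)/210⌋ = ⌊3440/210⌋ − ⌊3397/210⌋ = 16 − 16 = 0
n=80: ⌊(81·43)/210⌋ − ⌊(80·43)/210⌋ = ⌊3483/210⌋ − ⌊3440/210⌋ = 16 − 16 = 0
n=81: ⌊(82·43)/210⌋ − ⌊(81·43)/210⌋ = ⌊3526/210⌋ − ⌊3483/210⌋ = 16 − 16 = 0
n=82: ⌊(83·43)/210⌋ − ⌊(82·43)/210⌋ = ⌊3569/210⌋ − ⌊3526/210⌋ = 16 − 16 = 0
n=83: ⌊(84·43)/210⌋ − ⌊(83·43)/210⌋ = ⌊3612/210⌋ − ⌊3569/210⌋ = 17 − 16 = 1
n=84: ⌊(85·43)/210⌋ − ⌊(84·43)/210⌋ = ⌊3655/210⌋ − ⌊3612/210⌋ = 17 − 17 = 0
n=85: ⌊(86·43)/210⌋ − ⌊(85·43)/210⌋ = ⌊3698/210⌋ − ⌊3655/210⌋ = 17 − 17 = 0
n=86: ⌊(87·43)/210⌋ − ⌊(86·43)/210⌋ = ⌊3741/210⌋ − ⌊3698/210⌋ = 17 − 17 = 0
n=87: ⌊(88·43)/210⌋ − ⌊(87·43)/210⌋ = ⌊3784/210⌋ − ⌊3741/210⌋ = 18 − 17 = 1
n=88: ⌊(89·43)/210⌋ − ⌊(88·43)/210⌋ = ⌊3827/210⌋ − ⌊3784/210⌋ = 18 − 18 = 0
n=89: ⌊(90·43)/210⌋ − ⌊(89·43)/210⌋ = ⌊3870/210⌋ − ⌊3827/210⌋ = 18 − 18 = 0
n=90: ⌊(91·43)/210⌋ − ⌊(90·43)/210⌋ = ⌊3913/210⌋ − ⌊3870/210⌋ = 18 − 18 = 0
n=91: ⌊(92·43)/210⌋ − ⌊(91·43)/210⌋ = ⌊3956/210⌋ − ⌊3913/210⌋ = 18 − 18 = 0
n=92: ⌊(93·43)/210⌋ − ⌊(92·43)/210⌋ = ⌊3999/210⌋ − ⌊3956/210⌋ = 19 − 18 = 1
n=93: ⌊(94·43)/210⌋ − ⌊(93·43)/210⌋ = ⌊4042/210⌋ − ⌊3999/210⌋ = 19 − 19 = 0
n=94: ⌊(95·43)/210⌋ − ⌊(94·43)/210⌋ = ⌊4085/210⌋ − ⌊4042/210⌋ = 19 − 19 = 0
n=95: ⌊(96·43)/210⌋ − ⌊(95·43)/210⌋ = ⌊4128/210⌋ − ⌊4085/210⌋ = 19 − 19 = 0
n=96: ⌊(97·43)/210⌋ − ⌊(96·43)/210⌋ = ⌊4171/210⌋ − ⌊4128/210⌋ = 19 − 19 = 0
n=97: ⌊(98·43)/210⌋ − ⌊(97·43)/210⌋ = ⌊4214/210⌋ − ⌊4171/210⌋ = 20 − 19 = 1
n=98: ⌊(99·43)/210⌋ − ⌊(98·43)/210⌋ = ⌊4257/210⌋ − ⌊4214/210⌋ = 20 − 20 = 0
n=99: ⌊(100·43)/210⌋ − ⌊(99·43)/210⌋ = ⌊4300/210⌋ − ⌊4257/210⌋ = 20 − 20 = 0
n=100: ⌊(101·43)/210⌋ − ⌊(100·43)/210⌋ = ⌊4343/210⌋ − ⌊4300/210⌋ = 20 − 20 = 0
n=101: ⌊(102·43)/210⌋ − ⌊(101·43)/210⌋ = ⌊4386/210⌋ − ⌊4343/210⌋ = 20 − 20 = 0
n=102: ⌊(103·43)/210⌋ − ⌊(102·43)/210⌋ = ⌊4429/210⌋ − ⌊4386/210⌋ = 21 − 20 = 1
n=103: ⌊(104·43)/210⌋ − ⌊(103·43)/210⌋ = ⌊4472/210⌋ − ⌊4429/210⌋ = 21 − 21 = 0
n=104: ⌊(105·43)/210⌋ − ⌊(104·43)/210⌋ = ⌊4515/210⌋ − ⌊4472/210⌋ = 21 − 21 = 0

000010000100001000010000100001000010000100010000100001000010000100001000010000100001000100001000010000100
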